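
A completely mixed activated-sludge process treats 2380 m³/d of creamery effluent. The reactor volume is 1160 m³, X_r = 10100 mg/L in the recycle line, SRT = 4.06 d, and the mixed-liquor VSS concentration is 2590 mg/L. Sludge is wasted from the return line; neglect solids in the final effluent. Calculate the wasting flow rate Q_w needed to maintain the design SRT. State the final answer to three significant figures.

Wasting from the return line (neglecting effluent solids): Q_w = V·X / (θ_c·X_r) = 1160 × 2590 / (4.06 × 10100) = 73.27 m³/d.

Q_w ≈ 73.3 m³/d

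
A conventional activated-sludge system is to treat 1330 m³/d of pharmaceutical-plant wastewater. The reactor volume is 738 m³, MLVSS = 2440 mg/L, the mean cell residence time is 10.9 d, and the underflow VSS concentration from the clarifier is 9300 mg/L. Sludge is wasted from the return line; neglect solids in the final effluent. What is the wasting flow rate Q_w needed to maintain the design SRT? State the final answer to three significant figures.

Q_w ≈ 17.8 m³/d

Q_w = (V·X)/(θ_c X_r) = 738.0 × 2440 / (10.9 × 9300) = 17.76 m³/d.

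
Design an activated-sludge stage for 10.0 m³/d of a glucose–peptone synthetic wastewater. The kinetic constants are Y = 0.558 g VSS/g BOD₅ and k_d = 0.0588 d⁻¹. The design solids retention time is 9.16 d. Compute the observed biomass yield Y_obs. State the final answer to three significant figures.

The observed yield is Y_obs = Y/(1 + k_d·θ_c) = 0.558 / (1 + 0.0588 × 9.16) = 0.558 / 1.539 = 0.3627 g VSS per g BOD₅ removed.

Y_obs ≈ 0.363 g VSS/g BOD₅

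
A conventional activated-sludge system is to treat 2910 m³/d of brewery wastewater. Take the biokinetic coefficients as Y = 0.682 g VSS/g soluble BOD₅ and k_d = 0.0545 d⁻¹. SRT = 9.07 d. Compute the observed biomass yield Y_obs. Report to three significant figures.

Y_obs ≈ 0.456 g VSS/g soluble BOD₅

The observed yield is Y_obs = Y/(1 + k_d·θ_c) = 0.682 / (1 + 0.0545 × 9.07) = 0.682 / 1.494 = 0.4564 g VSS per g soluble BOD₅ removed.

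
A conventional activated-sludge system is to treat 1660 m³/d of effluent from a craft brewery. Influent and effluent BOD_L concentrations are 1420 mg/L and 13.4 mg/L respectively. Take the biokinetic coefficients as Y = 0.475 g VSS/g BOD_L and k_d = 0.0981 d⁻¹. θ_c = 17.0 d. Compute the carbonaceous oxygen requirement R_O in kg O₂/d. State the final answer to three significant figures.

R_O ≈ 1740 kg O₂/d

Y_obs = Y / (1 + k_d θ_c) = 0.475 / (1 + 0.0981 × 17.0) = 0.475 / 2.668 = 0.1781.
ΔS = 1420 − 13.4 = 1407 mg/L, so the substrate removal rate is 1660 × 1407/1000 = 2335 kg BOD_L/d.
P_X = Y_obs·Q·(S₀ − S) = 0.1781 × 2335 = 415.8 kg VSS/d.
R_O = Q·ΔS − 1.42 P_X = 2335 − 590.4 = 1745 kg O₂/d.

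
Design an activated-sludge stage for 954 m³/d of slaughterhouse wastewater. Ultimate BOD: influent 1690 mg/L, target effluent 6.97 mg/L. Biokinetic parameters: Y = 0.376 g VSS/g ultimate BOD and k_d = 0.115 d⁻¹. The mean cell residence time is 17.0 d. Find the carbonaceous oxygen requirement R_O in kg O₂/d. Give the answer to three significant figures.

Y_obs = Y / (1 + k_d θ_c) = 0.376 / (1 + 0.115 × 17.0) = 0.376 / 2.955 = 0.1272.
Q·(S₀ − S) = 954 × (1690 − 6.97) × 10⁻³ = 1606 kg/d removed.
Biomass synthesised: P_X = Y_obs × 1606 = 204.3 kg VSS/d.
R_O = Q·ΔS − 1.42 P_X = 1606 − 290.1 = 1316 kg O₂/d.

R_O ≈ 1320 kg O₂/d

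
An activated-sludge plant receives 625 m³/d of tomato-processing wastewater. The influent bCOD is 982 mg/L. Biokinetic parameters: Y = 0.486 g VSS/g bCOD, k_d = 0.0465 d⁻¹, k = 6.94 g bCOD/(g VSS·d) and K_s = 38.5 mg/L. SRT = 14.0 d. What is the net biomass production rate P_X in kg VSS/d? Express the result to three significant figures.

P_X ≈ 180 kg VSS/d

Effluent substrate depends only on kinetics and SRT: S = K_s(1 + k_d θ_c) / [θ_c(Yk − k_d) − 1] = 38.5 × (1 + 0.0465 × 14.0) / [14.0 × (0.486 × 6.94 − 0.0465) − 1] = 63.56 / 45.57 = 1.395 mg/L.
Correct the yield for decay: Y_obs = Y/(1 + k_d θ_c) = 0.486 / (1 + 0.0465 × 14.0) = 0.486 / 1.651 = 0.2944.
ΔS = 982 − 1.39 = 980.6 mg/L, so the substrate removal rate is 625 × 980.6/1000 = 612.9 kg bCOD/d.
Biomass produced: P_X = Y_obs·Q·ΔS = 0.2944 × 612.9 ≈ 180.4 kg VSS/d.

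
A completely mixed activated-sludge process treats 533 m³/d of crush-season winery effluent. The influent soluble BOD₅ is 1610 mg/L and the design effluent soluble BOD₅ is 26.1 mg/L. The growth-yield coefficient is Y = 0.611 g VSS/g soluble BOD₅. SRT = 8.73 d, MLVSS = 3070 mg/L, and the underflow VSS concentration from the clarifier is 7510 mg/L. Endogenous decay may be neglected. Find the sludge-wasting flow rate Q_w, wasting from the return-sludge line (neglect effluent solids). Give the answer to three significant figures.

V·X = Y·Q·ΔS·θ_c gives V = 0.611 × 533 × (1610 − 26.1) × 8.73 / 3070 = 1467 m³.
Wasting from the return line (neglecting effluent solids): Q_w = V·X / (θ_c·X_r) = 1467 × 3070 / (8.73 × 7510) = 68.68 m³/d.

Q_w ≈ 68.7 m³/d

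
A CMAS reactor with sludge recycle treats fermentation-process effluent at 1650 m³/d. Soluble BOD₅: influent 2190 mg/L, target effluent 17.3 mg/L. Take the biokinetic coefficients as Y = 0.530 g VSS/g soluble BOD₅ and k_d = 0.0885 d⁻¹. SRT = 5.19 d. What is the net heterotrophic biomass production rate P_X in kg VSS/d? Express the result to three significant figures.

Observed yield with endogenous decay: Y_obs = Y / (1 + k_d·θ_c) = 0.530 / (1 + 0.0885 × 5.19) = 0.530 / 1.459 = 0.3632 g VSS/g soluble BOD₅.
Substrate removed = Q·(S₀ − S) = 1650 m³/d × (2190 − 17.3) g/m³ = 3.58×10^6 g/d = 3585 kg/d.
So the net sludge growth is P_X = 0.3632 × 3585 = 1302 kg VSS/d.

P_X ≈ 1300 kg VSS/d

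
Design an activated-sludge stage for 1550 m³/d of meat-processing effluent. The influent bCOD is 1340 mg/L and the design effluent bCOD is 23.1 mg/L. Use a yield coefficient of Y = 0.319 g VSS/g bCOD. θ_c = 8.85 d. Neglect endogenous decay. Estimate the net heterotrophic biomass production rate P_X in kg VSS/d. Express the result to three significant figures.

Since k_d ≈ 0, Y_obs = Y = 0.319 g VSS/g bCOD.
Mass of bCOD removed per day: Q(S₀ − S) = 1550 × 1317 g/m³ = 2041 kg/d.
Biomass produced: P_X = Y_obs·Q·ΔS = 0.3190 × 2041 ≈ 651.1 kg VSS/d.

P_X ≈ 651 kg VSS/d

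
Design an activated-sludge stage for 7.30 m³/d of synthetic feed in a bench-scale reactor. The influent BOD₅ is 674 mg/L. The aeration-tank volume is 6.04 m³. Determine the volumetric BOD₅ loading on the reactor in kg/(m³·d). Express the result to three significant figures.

Applied BOD₅ load per unit volume = Q·S₀/V = (7.30 × 674/1000)/6.040 = 0.8146 kg BOD₅·m⁻³·d⁻¹.

L_v ≈ 0.815 kg BOD₅/(m³·d)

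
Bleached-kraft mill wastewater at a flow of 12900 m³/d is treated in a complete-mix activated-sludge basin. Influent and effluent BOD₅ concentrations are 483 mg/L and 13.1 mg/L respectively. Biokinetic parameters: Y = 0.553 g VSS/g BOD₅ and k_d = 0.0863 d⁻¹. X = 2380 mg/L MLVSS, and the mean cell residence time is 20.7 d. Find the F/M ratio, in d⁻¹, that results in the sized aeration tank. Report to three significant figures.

F/M ≈ 0.250 d⁻¹

Steady-state biomass mass balance: V·X·(1 + k_d·θ_c) = Y·Q·(S₀ − S)·θ_c, so V = 0.553 × 12900 × (483 − 13.1) × 20.7 / [2380 × (1 + 0.0863 × 20.7)] = 6.94×10^7 / 6632 = 10463 m³.
F/M = applied load / biomass = Q·S₀/(V·X) = 12900 × 483 / (10463 × 2380) = 0.2502 d⁻¹.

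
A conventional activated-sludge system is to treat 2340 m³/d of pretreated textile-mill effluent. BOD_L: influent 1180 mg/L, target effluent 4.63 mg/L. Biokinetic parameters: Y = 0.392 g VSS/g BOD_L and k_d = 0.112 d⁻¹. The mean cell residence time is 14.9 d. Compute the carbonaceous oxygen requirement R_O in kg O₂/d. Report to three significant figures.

R_O ≈ 2180 kg O₂/d

Y_obs = Y / (1 + k_d θ_c) = 0.392 / (1 + 0.112 × 14.9) = 0.392 / 2.669 = 0.1469.
ΔS = 1180 − 4.63 = 1175 mg/L, so the substrate removal rate is 2340 × 1175/1000 = 2750 kg BOD_L/d.
Biomass synthesised: P_X = Y_obs × 2750 = 404.0 kg VSS/d.
Carbonaceous O₂ demand = substrate oxidised − cell-mass equivalent = 2750 − 1.42 × 404.0 = 2177 kg O₂/d.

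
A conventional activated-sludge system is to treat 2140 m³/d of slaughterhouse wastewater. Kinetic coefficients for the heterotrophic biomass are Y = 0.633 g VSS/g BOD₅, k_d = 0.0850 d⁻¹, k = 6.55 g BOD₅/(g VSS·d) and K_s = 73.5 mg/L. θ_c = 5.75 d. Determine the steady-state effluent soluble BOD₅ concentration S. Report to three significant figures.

S ≈ 4.90 mg/L

For a completely mixed reactor with recycle the Lawrence–McCarty relation gives S = K_s·(1 + k_d·θ_c) / [θ_c·(Y·k − k_d) − 1] = 73.5 × (1 + 0.0850 × 5.75) / [5.75 × (0.633 × 6.55 − 0.0850) − 1] = 109.4 / 22.35 = 4.896 mg/L.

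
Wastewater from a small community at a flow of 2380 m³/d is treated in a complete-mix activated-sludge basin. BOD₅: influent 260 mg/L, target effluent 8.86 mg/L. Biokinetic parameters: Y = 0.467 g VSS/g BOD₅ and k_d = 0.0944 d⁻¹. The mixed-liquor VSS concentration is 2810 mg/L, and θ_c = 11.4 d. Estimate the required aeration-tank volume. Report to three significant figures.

V ≈ 545 m³

Steady-state biomass mass balance: V·X·(1 + k_d·θ_c) = Y·Q·(S₀ − S)·θ_c, so V = 0.467 × 2380 × (260 − 8.86) × 11.4 / [2810 × (1 + 0.0944 × 11.4)] = 3.18×10^6 / 5834 = 545.4 m³.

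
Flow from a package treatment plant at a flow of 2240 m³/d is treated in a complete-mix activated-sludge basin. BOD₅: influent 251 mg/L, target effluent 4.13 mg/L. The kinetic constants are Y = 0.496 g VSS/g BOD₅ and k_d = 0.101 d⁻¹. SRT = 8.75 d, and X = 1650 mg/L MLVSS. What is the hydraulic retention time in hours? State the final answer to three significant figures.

Rearranging the biomass balance for a CMAS with decay, V = Y·Q·ΔS·θ_c / [X·(1+k_d θ_c)] = 0.496 × 2240 × (251 − 4.13) × 8.75 / [1650 × (1 + 0.101 × 8.75)] = 2.4×10^6 / 3108 = 772.1 m³.
HRT = V/Q = 772.1 m³ / 2240 m³·d⁻¹ = 0.3447 d × 24 = 8.273 h.

τ ≈ 8.27 h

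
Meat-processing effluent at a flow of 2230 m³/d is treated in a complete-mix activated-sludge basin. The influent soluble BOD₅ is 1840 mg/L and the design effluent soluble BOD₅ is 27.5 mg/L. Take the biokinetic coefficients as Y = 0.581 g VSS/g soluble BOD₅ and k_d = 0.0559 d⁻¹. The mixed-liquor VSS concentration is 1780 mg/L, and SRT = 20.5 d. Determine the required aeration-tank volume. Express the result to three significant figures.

Steady-state biomass mass balance: V·X·(1 + k_d·θ_c) = Y·Q·(S₀ − S)·θ_c, so V = 0.581 × 2230 × (1840 − 27.5) × 20.5 / [1780 × (1 + 0.0559 × 20.5)] = 4.81×10^7 / 3820 = 12603 m³.

V ≈ 12600 m³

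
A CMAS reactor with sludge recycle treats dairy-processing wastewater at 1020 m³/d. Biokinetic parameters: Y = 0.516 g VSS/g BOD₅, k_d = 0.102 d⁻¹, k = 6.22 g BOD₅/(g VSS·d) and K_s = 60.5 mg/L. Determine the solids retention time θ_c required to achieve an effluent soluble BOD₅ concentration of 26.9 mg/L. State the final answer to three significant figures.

At the target effluent, Y k S/(K_s+S) = 0.516×6.22×26.9/87.40 = 0.9878 d⁻¹.
Then 1/θ_c = μ − k_d = 0.9878 − 0.102 = 0.8858 d⁻¹, giving θ_c = 1.129 d.

θ_c ≈ 1.13 d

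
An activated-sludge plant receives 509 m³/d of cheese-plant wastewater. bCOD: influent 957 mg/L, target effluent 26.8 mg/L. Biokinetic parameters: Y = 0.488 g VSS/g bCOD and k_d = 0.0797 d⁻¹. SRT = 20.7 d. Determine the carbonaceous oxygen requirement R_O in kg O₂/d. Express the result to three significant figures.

Observed yield with endogenous decay: Y_obs = Y / (1 + k_d·θ_c) = 0.488 / (1 + 0.0797 × 20.7) = 0.488 / 2.650 = 0.1842 g VSS/g bCOD.
Mass of bCOD removed per day: Q(S₀ − S) = 509 × 930.2 g/m³ = 473.5 kg/d.
Net sludge production P_X = 0.1842 × 473.5 = 87.20 kg VSS/d.
R_O = Q·ΔS − 1.42 P_X = 473.5 − 123.8 = 349.7 kg O₂/d.

R_O ≈ 350 kg O₂/d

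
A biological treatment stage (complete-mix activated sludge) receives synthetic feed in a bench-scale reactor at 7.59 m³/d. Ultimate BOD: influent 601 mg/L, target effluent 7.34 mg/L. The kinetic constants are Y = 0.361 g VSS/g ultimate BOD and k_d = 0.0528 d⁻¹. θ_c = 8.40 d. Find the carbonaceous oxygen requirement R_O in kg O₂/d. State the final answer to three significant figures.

The observed yield is Y_obs = Y/(1 + k_d·θ_c) = 0.361 / (1 + 0.0528 × 8.40) = 0.361 / 1.444 = 0.2501 g VSS per g ultimate BOD removed.
ΔS = 601 − 7.34 = 593.7 mg/L, so the substrate removal rate is 7.59 × 593.7/1000 = 4.506 kg ultimate BOD/d.
Net sludge production P_X = 0.2501 × 4.506 = 1.127 kg VSS/d.
R_O = Q·ΔS − 1.42 P_X = 4.506 − 1.600 = 2.906 kg O₂/d.

R_O ≈ 2.91 kg O₂/d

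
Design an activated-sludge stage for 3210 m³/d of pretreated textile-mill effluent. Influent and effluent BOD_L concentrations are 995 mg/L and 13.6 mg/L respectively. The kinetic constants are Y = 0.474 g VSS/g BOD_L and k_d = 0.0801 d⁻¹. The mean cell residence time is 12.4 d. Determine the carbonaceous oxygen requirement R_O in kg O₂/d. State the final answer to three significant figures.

Correct the yield for decay: Y_obs = Y/(1 + k_d θ_c) = 0.474 / (1 + 0.0801 × 12.4) = 0.474 / 1.993 = 0.2378.
Substrate removed = Q·(S₀ − S) = 3210 m³/d × (995 − 13.6) g/m³ = 3.15×10^6 g/d = 3150 kg/d.
Net sludge production P_X = 0.2378 × 3150 = 749.2 kg VSS/d.
R_O = Q·(S₀ − S) − 1.42·P_X = 3150 − 1.42 × 749.2 = 2086 kg O₂/d.

R_O ≈ 2090 kg O₂/d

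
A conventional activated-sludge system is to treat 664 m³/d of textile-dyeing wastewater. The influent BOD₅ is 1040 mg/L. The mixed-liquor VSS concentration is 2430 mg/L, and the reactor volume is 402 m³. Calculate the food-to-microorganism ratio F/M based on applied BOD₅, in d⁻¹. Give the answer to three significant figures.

F/M ≈ 0.707 d⁻¹

Food-to-microorganism ratio F/M = Q S₀ / (V X) = 664 × 1040 / (402.0 × 2430) = 0.7069 d⁻¹.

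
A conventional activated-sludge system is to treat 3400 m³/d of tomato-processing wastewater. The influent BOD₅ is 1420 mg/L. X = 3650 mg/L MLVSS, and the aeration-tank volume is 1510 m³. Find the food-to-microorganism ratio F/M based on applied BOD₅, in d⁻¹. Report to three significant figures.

F/M ≈ 0.876 d⁻¹

F/M = Q·S₀ / (V·X) = 3400 × 1420 / (1510 × 3650) = 0.8760 g BOD₅·(g VSS·d)⁻¹.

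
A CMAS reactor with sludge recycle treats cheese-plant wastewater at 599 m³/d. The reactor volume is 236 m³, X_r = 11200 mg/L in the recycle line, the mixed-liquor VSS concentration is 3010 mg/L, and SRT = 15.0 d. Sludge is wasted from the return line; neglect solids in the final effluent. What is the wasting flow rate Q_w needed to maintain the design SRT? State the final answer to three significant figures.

Q_w ≈ 4.23 m³/d

Q_w = (V·X)/(θ_c X_r) = 236.0 × 3010 / (15.0 × 11200) = 4.228 m³/d.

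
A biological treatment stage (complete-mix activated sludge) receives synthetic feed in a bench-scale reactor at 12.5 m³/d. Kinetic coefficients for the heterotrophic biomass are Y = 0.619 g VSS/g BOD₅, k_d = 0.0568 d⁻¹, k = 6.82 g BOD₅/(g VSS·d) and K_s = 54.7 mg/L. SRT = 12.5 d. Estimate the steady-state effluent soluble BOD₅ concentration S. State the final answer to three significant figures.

For a completely mixed reactor with recycle the Lawrence–McCarty relation gives S = K_s·(1 + k_d·θ_c) / [θ_c·(Y·k − k_d) − 1] = 54.7 × (1 + 0.0568 × 12.5) / [12.5 × (0.619 × 6.82 − 0.0568) − 1] = 93.54 / 51.06 = 1.832 mg/L.

S ≈ 1.83 mg/L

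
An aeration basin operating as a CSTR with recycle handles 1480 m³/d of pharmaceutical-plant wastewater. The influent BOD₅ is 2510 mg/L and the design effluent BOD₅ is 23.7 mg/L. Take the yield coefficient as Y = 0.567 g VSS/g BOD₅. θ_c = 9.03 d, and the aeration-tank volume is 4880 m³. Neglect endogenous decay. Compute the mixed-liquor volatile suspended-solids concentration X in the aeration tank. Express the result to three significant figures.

X ≈ 3860 mg/L

X = Y·Q·ΔS·θ_c / V = 0.567 × 1480 × (2510 − 23.7) × 9.03 / 4880 = 3861 mg/L.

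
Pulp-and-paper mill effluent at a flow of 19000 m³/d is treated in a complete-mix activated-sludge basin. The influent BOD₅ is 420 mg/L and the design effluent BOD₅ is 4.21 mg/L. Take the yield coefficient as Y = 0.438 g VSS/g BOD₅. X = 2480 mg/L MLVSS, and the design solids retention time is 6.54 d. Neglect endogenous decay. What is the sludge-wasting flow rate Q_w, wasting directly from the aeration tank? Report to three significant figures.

Biomass mass balance (decay neglected): V·X = Y·Q·(S₀ − S)·θ_c, so V = 0.438 × 19000 × (420 − 4.21) × 6.54 / 2480 = 9125 m³.
For wasting at MLVSS concentration, Q_w = V/θ_c = 9125/6.54 = 1395 m³/d.

Q_w ≈ 1400 m³/d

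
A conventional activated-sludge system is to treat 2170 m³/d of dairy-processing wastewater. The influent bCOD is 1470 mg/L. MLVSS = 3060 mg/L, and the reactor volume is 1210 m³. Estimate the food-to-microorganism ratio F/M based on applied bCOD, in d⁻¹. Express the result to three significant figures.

F/M = Q·S₀ / (V·X) = 2170 × 1470 / (1210 × 3060) = 0.8615 g bCOD·(g VSS·d)⁻¹.

F/M ≈ 0.862 d⁻¹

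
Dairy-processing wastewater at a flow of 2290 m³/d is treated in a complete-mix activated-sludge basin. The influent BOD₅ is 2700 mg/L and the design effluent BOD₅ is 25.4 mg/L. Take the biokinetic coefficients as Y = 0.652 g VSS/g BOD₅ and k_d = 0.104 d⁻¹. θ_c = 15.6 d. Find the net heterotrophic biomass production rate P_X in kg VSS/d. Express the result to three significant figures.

P_X ≈ 1520 kg VSS/d

Y_obs = Y / (1 + k_d θ_c) = 0.652 / (1 + 0.104 × 15.6) = 0.652 / 2.622 = 0.2486.
Mass of BOD₅ removed per day: Q(S₀ − S) = 2290 × 2675 g/m³ = 6125 kg/d.
Net biomass production P_X = Y_obs × Q·(S₀ − S) = 0.2486 × 6125 = 1523 kg VSS/d.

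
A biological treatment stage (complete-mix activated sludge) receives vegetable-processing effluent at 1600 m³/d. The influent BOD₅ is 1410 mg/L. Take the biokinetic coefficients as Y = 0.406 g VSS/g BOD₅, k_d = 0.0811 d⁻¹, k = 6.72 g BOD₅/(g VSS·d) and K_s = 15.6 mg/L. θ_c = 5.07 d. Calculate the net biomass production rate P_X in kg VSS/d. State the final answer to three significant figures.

Effluent substrate depends only on kinetics and SRT: S = K_s(1 + k_d θ_c) / [θ_c(Yk − k_d) − 1] = 15.6 × (1 + 0.0811 × 5.07) / [5.07 × (0.406 × 6.72 − 0.0811) − 1] = 22.01 / 12.42 = 1.772 mg/L.
Correct the yield for decay: Y_obs = Y/(1 + k_d θ_c) = 0.406 / (1 + 0.0811 × 5.07) = 0.406 / 1.411 = 0.2877.
Mass of BOD₅ removed per day: Q(S₀ − S) = 1600 × 1408 g/m³ = 2253 kg/d.
P_X = Y_obs · Q(S₀ − S) = 0.2877 × 2253 = 648.2 kg VSS/d.

P_X ≈ 648 kg VSS/d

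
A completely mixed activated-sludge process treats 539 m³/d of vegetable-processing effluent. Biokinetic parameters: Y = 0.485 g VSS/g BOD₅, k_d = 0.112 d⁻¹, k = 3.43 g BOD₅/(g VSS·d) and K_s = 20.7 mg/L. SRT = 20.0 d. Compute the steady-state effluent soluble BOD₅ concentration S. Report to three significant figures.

From the Monod/SRT balance for a CMAS, S = K_s·(1+k_d θ_c)/[θ_c·(Y k − k_d) − 1] = 20.7 × (1 + 0.112 × 20.0) / [20.0 × (0.485 × 3.43 − 0.112) − 1] = 67.07 / 30.03 = 2.233 mg/L.

S ≈ 2.23 mg/L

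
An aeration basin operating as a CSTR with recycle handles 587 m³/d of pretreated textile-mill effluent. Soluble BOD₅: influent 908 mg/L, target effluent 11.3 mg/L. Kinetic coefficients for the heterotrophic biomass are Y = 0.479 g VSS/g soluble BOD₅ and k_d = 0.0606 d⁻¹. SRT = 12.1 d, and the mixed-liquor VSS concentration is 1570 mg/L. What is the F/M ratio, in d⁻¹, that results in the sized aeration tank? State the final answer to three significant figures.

Rearranging the biomass balance for a CMAS with decay, V = Y·Q·ΔS·θ_c / [X·(1+k_d θ_c)] = 0.479 × 587 × (908 − 11.3) × 12.1 / [1570 × (1 + 0.0606 × 12.1)] = 3.05×10^6 / 2721 = 1121 m³.
Food-to-microorganism ratio F/M = Q S₀ / (V X) = 587 × 908 / (1121 × 1570) = 0.3028 d⁻¹.

F/M ≈ 0.303 d⁻¹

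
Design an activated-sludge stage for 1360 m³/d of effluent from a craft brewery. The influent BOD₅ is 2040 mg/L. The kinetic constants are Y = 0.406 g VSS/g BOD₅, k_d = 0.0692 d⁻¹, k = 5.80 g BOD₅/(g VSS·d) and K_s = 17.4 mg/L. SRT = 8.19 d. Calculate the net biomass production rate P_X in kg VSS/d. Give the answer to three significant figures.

P_X ≈ 718 kg VSS/d

Effluent substrate depends only on kinetics and SRT: S = K_s(1 + k_d θ_c) / [θ_c(Yk − k_d) − 1] = 17.4 × (1 + 0.0692 × 8.19) / [8.19 × (0.406 × 5.80 − 0.0692) − 1] = 27.26 / 17.72 = 1.539 mg/L.
Correct the yield for decay: Y_obs = Y/(1 + k_d θ_c) = 0.406 / (1 + 0.0692 × 8.19) = 0.406 / 1.567 = 0.2591.
Q·(S₀ − S) = 1360 × (2040 − 1.54) × 10⁻³ = 2772 kg/d removed.
So the net sludge growth is P_X = 0.2591 × 2772 = 718.4 kg VSS/d.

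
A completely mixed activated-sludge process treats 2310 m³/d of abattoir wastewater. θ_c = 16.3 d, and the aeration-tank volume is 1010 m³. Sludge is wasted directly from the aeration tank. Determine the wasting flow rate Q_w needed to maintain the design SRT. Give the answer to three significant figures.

Q_w ≈ 62.0 m³/d

Wasting from the aeration tank: Q_w = V / θ_c = 1010 / 16.3 = 61.96 m³/d.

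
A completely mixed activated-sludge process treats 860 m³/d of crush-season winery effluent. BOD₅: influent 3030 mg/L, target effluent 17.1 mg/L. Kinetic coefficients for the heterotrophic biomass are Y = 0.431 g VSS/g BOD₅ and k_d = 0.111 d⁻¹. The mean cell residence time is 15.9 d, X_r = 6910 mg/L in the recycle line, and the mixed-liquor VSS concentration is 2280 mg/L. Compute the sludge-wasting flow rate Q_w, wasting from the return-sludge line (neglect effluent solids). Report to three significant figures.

Steady-state biomass mass balance: V·X·(1 + k_d·θ_c) = Y·Q·(S₀ − S)·θ_c, so V = 0.431 × 860 × (3030 − 17.1) × 15.9 / [2280 × (1 + 0.111 × 15.9)] = 1.78×10^7 / 6304 = 2817 m³.
θ_c = V·X/(Q_w·X_r) when wasting from the recycle, so Q_w = V·X/(θ_c·X_r) = 2817 × 2280 / (15.9 × 6910) = 58.45 m³/d.

Q_w ≈ 58.5 m³/d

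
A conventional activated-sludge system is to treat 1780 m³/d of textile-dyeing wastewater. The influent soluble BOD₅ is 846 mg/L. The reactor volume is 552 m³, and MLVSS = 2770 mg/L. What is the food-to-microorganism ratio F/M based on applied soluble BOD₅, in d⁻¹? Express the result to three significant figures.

F/M ≈ 0.985 d⁻¹

F/M = Q·S₀ / (V·X) = 1780 × 846 / (552.0 × 2770) = 0.9849 g soluble BOD₅·(g VSS·d)⁻¹.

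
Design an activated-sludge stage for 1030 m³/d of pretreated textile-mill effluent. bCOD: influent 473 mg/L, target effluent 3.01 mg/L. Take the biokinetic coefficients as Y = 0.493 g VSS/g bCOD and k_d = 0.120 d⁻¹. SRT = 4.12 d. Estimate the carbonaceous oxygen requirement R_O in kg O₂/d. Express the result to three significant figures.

The observed yield is Y_obs = Y/(1 + k_d·θ_c) = 0.493 / (1 + 0.120 × 4.12) = 0.493 / 1.494 = 0.3299 g VSS per g bCOD removed.
ΔS = 473 − 3.01 = 470.0 mg/L, so the substrate removal rate is 1030 × 470.0/1000 = 484.1 kg bCOD/d.
Biomass synthesised: P_X = Y_obs × 484.1 = 159.7 kg VSS/d.
Carbonaceous O₂ demand = substrate oxidised − cell-mass equivalent = 484.1 − 1.42 × 159.7 = 257.3 kg O₂/d.

R_O ≈ 257 kg O₂/d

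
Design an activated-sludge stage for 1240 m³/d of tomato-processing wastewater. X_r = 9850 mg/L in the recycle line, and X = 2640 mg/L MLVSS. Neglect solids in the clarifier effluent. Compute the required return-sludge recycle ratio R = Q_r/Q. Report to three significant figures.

Mass balance around the secondary clarifier (neglecting effluent solids): R = X / (X_r − X) = 2640 / (9850 − 2640) = 0.3662.

R ≈ 0.366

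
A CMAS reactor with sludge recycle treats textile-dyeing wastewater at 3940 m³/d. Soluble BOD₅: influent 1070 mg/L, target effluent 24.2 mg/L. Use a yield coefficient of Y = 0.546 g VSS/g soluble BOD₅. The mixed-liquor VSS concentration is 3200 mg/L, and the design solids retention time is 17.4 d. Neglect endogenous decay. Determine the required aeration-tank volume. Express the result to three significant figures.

V ≈ 12200 m³

With k_d = 0 the design equation reduces to V = Y Q (S₀−S) θ_c / X = 0.546 × 3940 × (1070 − 24.2) × 17.4 / 3200 = 12233 m³.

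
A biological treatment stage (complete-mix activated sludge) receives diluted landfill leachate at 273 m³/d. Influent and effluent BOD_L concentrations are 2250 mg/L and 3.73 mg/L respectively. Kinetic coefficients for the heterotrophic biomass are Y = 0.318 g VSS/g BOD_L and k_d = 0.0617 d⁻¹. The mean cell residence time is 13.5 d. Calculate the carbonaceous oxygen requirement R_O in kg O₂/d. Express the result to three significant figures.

Y_obs = Y / (1 + k_d θ_c) = 0.318 / (1 + 0.0617 × 13.5) = 0.318 / 1.833 = 0.1735.
Substrate removed = Q·(S₀ − S) = 273 m³/d × (2250 − 3.73) g/m³ = 6.13×10^5 g/d = 613.2 kg/d.
P_X = Y_obs·Q·(S₀ − S) = 0.1735 × 613.2 = 106.4 kg VSS/d.
R_O = Q·(S₀ − S) − 1.42·P_X = 613.2 − 1.42 × 106.4 = 462.2 kg O₂/d.

R_O ≈ 462 kg O₂/d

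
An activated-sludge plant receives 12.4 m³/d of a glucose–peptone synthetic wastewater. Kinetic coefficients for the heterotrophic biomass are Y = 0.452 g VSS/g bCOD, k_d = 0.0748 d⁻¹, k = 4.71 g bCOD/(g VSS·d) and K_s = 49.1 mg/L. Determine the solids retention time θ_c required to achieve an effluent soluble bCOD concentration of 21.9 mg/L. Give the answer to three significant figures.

Specific growth rate at S = 21.9 mg/L: μ = YkS/(K_s+S) = 0.452·4.71·21.9/(49.1+21.9) = 0.6567 d⁻¹.
θ_c = 1/(μ − k_d) = 1/(0.6567 − 0.0748) = 1/0.5819 = 1.719 d.

θ_c ≈ 1.72 d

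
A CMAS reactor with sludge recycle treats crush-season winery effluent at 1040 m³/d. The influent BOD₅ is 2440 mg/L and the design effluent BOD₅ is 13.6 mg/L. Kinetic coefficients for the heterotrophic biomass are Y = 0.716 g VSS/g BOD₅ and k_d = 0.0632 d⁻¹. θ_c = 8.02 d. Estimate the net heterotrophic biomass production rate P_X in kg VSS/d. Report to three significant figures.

The observed yield is Y_obs = Y/(1 + k_d·θ_c) = 0.716 / (1 + 0.0632 × 8.02) = 0.716 / 1.507 = 0.4752 g VSS per g BOD₅ removed.
Substrate removed = Q·(S₀ − S) = 1040 m³/d × (2440 − 13.6) g/m³ = 2.52×10^6 g/d = 2523 kg/d.
P_X = Y_obs · Q(S₀ − S) = 0.4752 × 2523 = 1199 kg VSS/d.

P_X ≈ 1200 kg VSS/d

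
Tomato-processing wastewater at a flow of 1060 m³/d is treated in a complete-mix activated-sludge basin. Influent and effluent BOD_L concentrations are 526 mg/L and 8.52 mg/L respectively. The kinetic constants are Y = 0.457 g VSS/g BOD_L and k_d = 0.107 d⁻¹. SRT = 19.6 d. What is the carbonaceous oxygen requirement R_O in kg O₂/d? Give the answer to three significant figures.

R_O ≈ 434 kg O₂/d

Observed yield with endogenous decay: Y_obs = Y / (1 + k_d·θ_c) = 0.457 / (1 + 0.107 × 19.6) = 0.457 / 3.097 = 0.1476 g VSS/g BOD_L.
Substrate removed = Q·(S₀ − S) = 1060 m³/d × (526 − 8.52) g/m³ = 5.49×10^5 g/d = 548.5 kg/d.
Biomass synthesised: P_X = Y_obs × 548.5 = 80.94 kg VSS/d.
Carbonaceous O₂ demand = substrate oxidised − cell-mass equivalent = 548.5 − 1.42 × 80.94 = 433.6 kg O₂/d.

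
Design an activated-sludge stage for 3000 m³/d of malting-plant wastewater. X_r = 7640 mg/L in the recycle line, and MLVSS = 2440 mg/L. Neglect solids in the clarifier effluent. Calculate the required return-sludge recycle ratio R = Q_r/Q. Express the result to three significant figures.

R ≈ 0.469

Solids balance on the clarifier gives (1+R)X = R·X_r, so R = X/(X_r − X) = 2440 / (7640 − 2440) = 0.4692.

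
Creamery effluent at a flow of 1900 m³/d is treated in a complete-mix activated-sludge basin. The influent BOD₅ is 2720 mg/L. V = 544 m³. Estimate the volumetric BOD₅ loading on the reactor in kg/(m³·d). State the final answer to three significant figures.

L_v ≈ 9.50 kg BOD₅/(m³·d)

L_v = Q S₀ / V = 1900 × 2720 × 10⁻³ / 544.0 = 9.500 kg/(m³·d).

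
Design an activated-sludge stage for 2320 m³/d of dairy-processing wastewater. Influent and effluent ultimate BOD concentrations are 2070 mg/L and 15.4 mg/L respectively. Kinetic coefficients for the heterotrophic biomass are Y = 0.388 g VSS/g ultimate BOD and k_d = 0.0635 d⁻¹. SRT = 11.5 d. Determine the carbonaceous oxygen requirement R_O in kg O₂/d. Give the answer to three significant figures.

R_O ≈ 3250 kg O₂/d

Y_obs = Y / (1 + k_d θ_c) = 0.388 / (1 + 0.0635 × 11.5) = 0.388 / 1.730 = 0.2242.
Mass of ultimate BOD removed per day: Q(S₀ − S) = 2320 × 2055 g/m³ = 4767 kg/d.
P_X = Y_obs·Q·(S₀ − S) = 0.2242 × 4767 = 1069 kg VSS/d.
Carbonaceous O₂ demand = substrate oxidised − cell-mass equivalent = 4767 − 1.42 × 1069 = 3249 kg O₂/d.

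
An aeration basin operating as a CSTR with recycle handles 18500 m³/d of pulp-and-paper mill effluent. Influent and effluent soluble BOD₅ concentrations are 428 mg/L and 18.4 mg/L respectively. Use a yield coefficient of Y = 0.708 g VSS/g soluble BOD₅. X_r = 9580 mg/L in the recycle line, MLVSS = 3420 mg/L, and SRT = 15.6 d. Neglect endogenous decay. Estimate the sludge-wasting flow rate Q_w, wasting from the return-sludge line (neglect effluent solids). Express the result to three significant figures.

With k_d = 0 the design equation reduces to V = Y Q (S₀−S) θ_c / X = 0.708 × 18500 × (428 − 18.4) × 15.6 / 3420 = 24472 m³.
Q_w = (V·X)/(θ_c X_r) = 24472 × 3420 / (15.6 × 9580) = 560.0 m³/d.

Q_w ≈ 560 m³/d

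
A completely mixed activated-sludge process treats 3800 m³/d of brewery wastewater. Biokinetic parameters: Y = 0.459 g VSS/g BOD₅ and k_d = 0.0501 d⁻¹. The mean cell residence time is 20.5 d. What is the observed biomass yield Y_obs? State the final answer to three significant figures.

Correct the yield for decay: Y_obs = Y/(1 + k_d θ_c) = 0.459 / (1 + 0.0501 × 20.5) = 0.459 / 2.027 = 0.2264.

Y_obs ≈ 0.226 g VSS/g BOD₅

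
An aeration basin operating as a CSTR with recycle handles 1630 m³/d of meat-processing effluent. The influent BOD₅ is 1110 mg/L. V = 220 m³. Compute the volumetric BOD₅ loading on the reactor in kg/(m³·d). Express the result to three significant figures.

L_v ≈ 8.22 kg BOD₅/(m³·d)

Volumetric loading L_v = Q·S₀ / V = 1630 × 1110 g/m³ / 220.0 m³ = 8224 g/(m³·d) = 8.224 kg BOD₅/(m³·d).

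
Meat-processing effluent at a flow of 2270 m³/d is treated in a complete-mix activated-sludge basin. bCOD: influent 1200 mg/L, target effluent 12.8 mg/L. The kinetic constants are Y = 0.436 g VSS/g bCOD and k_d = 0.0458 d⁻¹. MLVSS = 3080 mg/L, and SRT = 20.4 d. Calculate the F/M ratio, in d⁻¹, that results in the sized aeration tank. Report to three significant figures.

Rearranging the biomass balance for a CMAS with decay, V = Y·Q·ΔS·θ_c / [X·(1+k_d θ_c)] = 0.436 × 2270 × (1200 − 12.8) × 20.4 / [3080 × (1 + 0.0458 × 20.4)] = 2.4×10^7 / 5958 = 4023 m³.
Food-to-microorganism ratio F/M = Q S₀ / (V X) = 2270 × 1200 / (4023 × 3080) = 0.2198 d⁻¹.

F/M ≈ 0.220 d⁻¹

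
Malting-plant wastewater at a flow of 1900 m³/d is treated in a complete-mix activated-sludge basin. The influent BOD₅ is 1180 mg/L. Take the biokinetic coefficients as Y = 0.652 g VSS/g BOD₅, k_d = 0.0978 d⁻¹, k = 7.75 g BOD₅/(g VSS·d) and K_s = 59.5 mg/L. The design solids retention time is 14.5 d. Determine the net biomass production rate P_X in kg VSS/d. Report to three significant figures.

For a completely mixed reactor with recycle the Lawrence–McCarty relation gives S = K_s·(1 + k_d·θ_c) / [θ_c·(Y·k − k_d) − 1] = 59.5 × (1 + 0.0978 × 14.5) / [14.5 × (0.652 × 7.75 − 0.0978) − 1] = 143.9 / 70.85 = 2.031 mg/L.
Y_obs = Y / (1 + k_d θ_c) = 0.652 / (1 + 0.0978 × 14.5) = 0.652 / 2.418 = 0.2696.
Substrate removed = Q·(S₀ − S) = 1900 m³/d × (1180 − 2.03) g/m³ = 2.24×10^6 g/d = 2238 kg/d.
P_X = Y_obs · Q(S₀ − S) = 0.2696 × 2238 = 603.5 kg VSS/d.

P_X ≈ 603 kg VSS/d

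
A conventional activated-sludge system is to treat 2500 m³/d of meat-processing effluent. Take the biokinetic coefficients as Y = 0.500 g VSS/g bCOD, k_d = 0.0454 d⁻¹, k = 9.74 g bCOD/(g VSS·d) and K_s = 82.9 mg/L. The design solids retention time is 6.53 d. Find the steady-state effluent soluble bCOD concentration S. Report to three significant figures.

Effluent substrate depends only on kinetics and SRT: S = K_s(1 + k_d θ_c) / [θ_c(Yk − k_d) − 1] = 82.9 × (1 + 0.0454 × 6.53) / [6.53 × (0.500 × 9.74 − 0.0454) − 1] = 107.5 / 30.50 = 3.523 mg/L.

S ≈ 3.52 mg/L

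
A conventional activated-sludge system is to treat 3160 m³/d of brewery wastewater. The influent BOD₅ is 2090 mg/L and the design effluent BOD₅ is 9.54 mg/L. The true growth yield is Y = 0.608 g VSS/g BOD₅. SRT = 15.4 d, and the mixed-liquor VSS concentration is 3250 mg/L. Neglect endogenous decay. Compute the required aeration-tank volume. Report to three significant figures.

V ≈ 18900 m³

With k_d = 0 the design equation reduces to V = Y Q (S₀−S) θ_c / X = 0.608 × 3160 × (2090 − 9.54) × 15.4 / 3250 = 18940 m³.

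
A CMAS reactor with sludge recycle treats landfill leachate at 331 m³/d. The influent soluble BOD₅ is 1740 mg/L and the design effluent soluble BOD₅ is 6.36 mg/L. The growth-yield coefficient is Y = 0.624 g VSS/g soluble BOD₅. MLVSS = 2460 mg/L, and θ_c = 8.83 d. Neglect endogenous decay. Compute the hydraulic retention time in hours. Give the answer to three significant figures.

Biomass mass balance (decay neglected): V·X = Y·Q·(S₀ − S)·θ_c, so V = 0.624 × 331 × (1740 − 6.36) × 8.83 / 2460 = 1285 m³.
τ = V/Q = 1285/331 = 3.883 d, or 93.19 h.

τ ≈ 93.2 h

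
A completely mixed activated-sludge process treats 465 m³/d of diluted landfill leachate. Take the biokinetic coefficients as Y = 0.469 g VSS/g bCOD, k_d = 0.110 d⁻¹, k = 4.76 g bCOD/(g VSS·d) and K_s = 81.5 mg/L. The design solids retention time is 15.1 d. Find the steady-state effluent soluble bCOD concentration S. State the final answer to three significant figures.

Effluent substrate depends only on kinetics and SRT: S = K_s(1 + k_d θ_c) / [θ_c(Yk − k_d) − 1] = 81.5 × (1 + 0.110 × 15.1) / [15.1 × (0.469 × 4.76 − 0.110) − 1] = 216.9 / 31.05 = 6.985 mg/L.

S ≈ 6.98 mg/L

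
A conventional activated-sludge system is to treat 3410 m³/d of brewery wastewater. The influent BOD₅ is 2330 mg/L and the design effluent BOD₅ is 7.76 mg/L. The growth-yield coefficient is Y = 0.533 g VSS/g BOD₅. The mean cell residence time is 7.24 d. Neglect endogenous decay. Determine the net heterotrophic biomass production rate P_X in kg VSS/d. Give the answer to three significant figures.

P_X ≈ 4220 kg VSS/d

No decay correction is needed, so Y_obs = Y = 0.533.
Mass of BOD₅ removed per day: Q(S₀ − S) = 3410 × 2322 g/m³ = 7919 kg/d.
P_X = Y_obs · Q(S₀ − S) = 0.5330 × 7919 = 4221 kg VSS/d.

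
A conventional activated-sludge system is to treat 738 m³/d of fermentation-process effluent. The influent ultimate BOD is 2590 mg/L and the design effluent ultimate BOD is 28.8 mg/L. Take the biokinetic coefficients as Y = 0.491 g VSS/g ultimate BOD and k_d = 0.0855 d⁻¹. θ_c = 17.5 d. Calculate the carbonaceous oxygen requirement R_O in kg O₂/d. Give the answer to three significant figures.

The observed yield is Y_obs = Y/(1 + k_d·θ_c) = 0.491 / (1 + 0.0855 × 17.5) = 0.491 / 2.496 = 0.1967 g VSS per g ultimate BOD removed.
ΔS = 2590 − 28.8 = 2561 mg/L, so the substrate removal rate is 738 × 2561/1000 = 1890 kg ultimate BOD/d.
Biomass synthesised: P_X = Y_obs × 1890 = 371.8 kg VSS/d.
R_O = Q·ΔS − 1.42 P_X = 1890 − 527.9 = 1362 kg O₂/d.

R_O ≈ 1360 kg O₂/d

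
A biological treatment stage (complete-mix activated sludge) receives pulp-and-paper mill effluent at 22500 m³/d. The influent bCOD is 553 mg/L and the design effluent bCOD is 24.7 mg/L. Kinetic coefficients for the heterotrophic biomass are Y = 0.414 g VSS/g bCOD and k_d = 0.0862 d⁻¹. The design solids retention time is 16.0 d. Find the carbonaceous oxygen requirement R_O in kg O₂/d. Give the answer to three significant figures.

R_O ≈ 8950 kg O₂/d

Observed yield with endogenous decay: Y_obs = Y / (1 + k_d·θ_c) = 0.414 / (1 + 0.0862 × 16.0) = 0.414 / 2.379 = 0.1740 g VSS/g bCOD.
Substrate removed = Q·(S₀ − S) = 22500 m³/d × (553 − 24.7) g/m³ = 1.19×10^7 g/d = 11887 kg/d.
Biomass synthesised: P_X = Y_obs × 11887 = 2068 kg VSS/d.
Carbonaceous O₂ demand = substrate oxidised − cell-mass equivalent = 11887 − 1.42 × 2068 = 8950 kg O₂/d.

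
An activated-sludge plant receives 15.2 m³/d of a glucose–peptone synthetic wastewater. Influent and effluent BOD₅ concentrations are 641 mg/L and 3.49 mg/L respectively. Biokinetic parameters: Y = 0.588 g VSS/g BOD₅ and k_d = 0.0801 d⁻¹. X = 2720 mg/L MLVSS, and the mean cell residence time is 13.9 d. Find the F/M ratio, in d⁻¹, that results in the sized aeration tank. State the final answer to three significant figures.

F/M ≈ 0.260 d⁻¹

Steady-state biomass mass balance: V·X·(1 + k_d·θ_c) = Y·Q·(S₀ − S)·θ_c, so V = 0.588 × 15.2 × (641 − 3.49) × 13.9 / [2720 × (1 + 0.0801 × 13.9)] = 7.92×10^4 / 5748 = 13.78 m³.
Food-to-microorganism ratio F/M = Q S₀ / (V X) = 15.2 × 641 / (13.78 × 2720) = 0.2600 d⁻¹.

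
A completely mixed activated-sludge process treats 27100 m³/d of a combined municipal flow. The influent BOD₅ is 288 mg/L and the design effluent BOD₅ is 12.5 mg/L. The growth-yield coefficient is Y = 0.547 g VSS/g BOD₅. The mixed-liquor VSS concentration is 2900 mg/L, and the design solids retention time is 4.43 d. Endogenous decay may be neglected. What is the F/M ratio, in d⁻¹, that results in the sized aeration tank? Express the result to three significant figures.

F/M ≈ 0.431 d⁻¹

V·X = Y·Q·ΔS·θ_c gives V = 0.547 × 27100 × (288 − 12.5) × 4.43 / 2900 = 6239 m³.
Food-to-microorganism ratio F/M = Q S₀ / (V X) = 27100 × 288 / (6239 × 2900) = 0.4314 d⁻¹.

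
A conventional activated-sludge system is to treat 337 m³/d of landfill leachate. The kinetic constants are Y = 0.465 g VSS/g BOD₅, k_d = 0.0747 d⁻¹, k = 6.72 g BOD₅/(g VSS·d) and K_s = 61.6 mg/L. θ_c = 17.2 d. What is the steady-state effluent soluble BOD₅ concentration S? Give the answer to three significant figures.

Effluent substrate depends only on kinetics and SRT: S = K_s(1 + k_d θ_c) / [θ_c(Yk − k_d) − 1] = 61.6 × (1 + 0.0747 × 17.2) / [17.2 × (0.465 × 6.72 − 0.0747) − 1] = 140.7 / 51.46 = 2.735 mg/L.

S ≈ 2.73 mg/L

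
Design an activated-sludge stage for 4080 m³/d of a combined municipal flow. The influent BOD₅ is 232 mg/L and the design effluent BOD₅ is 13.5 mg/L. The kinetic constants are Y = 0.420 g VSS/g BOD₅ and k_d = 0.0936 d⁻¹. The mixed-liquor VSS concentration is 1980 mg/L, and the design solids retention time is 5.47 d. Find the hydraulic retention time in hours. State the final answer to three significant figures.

Steady-state biomass mass balance: V·X·(1 + k_d·θ_c) = Y·Q·(S₀ − S)·θ_c, so V = 0.420 × 4080 × (232 − 13.5) × 5.47 / [1980 × (1 + 0.0936 × 5.47)] = 2.05×10^6 / 2994 = 684.1 m³.
τ = V/Q = 684.1/4080 = 0.1677 d, or 4.024 h.

τ ≈ 4.02 h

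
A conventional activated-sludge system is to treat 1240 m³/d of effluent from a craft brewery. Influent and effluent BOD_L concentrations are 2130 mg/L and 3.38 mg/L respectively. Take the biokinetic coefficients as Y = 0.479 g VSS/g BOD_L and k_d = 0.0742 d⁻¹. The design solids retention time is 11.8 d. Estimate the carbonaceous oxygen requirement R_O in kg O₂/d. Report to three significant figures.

Correct the yield for decay: Y_obs = Y/(1 + k_d θ_c) = 0.479 / (1 + 0.0742 × 11.8) = 0.479 / 1.876 = 0.2554.
Substrate removed = Q·(S₀ − S) = 1240 m³/d × (2130 − 3.38) g/m³ = 2.64×10^6 g/d = 2637 kg/d.
Biomass synthesised: P_X = Y_obs × 2637 = 673.5 kg VSS/d.
Carbonaceous O₂ demand = substrate oxidised − cell-mass equivalent = 2637 − 1.42 × 673.5 = 1681 kg O₂/d.

R_O ≈ 1680 kg O₂/d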